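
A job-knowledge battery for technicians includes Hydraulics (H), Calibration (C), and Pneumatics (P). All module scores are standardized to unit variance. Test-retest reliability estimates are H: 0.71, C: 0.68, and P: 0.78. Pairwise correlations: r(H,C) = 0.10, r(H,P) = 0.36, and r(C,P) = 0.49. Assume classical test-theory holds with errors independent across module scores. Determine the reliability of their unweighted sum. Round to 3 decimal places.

Var(H+C+P) = 3 + 2·[0.10 + 0.36 + 0.49] = 3 + 1.9 = 4.9.
With uncorrelated errors the cross-covariances are all true-score covariance, so they carry over unchanged; only the diagonal terms shrink to ρᵢσᵢ².
True-score variance = [0.71 + 0.68 + 0.78] + 1.9 = 2.17 + 1.9 = 4.07.
Reliability = 4.07 / 4.9 = 0.831.

0.831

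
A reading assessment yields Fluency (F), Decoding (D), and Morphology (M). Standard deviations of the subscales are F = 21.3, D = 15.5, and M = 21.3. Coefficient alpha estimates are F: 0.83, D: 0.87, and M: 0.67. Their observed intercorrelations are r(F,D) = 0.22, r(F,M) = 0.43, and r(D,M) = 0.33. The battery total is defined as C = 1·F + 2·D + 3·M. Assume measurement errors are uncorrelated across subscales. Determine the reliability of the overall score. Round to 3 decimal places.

0.813

Var(C) = 21.3² + 2²·15.5² + 3²·21.3² + 2·[2·21.3·15.5·0.22 + 3·21.3·21.3·0.43 + 6·15.5·21.3·0.33] = 5497.9 + 2768.45 = 8266.35.
Because errors are independent across components, Cov(Tᵢ,Tⱼ) = Cov(Xᵢ,Xⱼ); the off-diagonal part of the true-score variance is the same as above.
True-score variance = [21.3²·0.83 + 2²·15.5²·0.87 + 3²·21.3²·0.67] + 2768.45 = 3948.38 + 2768.45 = 6716.83.
Reliability = 6716.83 / 8266.35 = 0.813.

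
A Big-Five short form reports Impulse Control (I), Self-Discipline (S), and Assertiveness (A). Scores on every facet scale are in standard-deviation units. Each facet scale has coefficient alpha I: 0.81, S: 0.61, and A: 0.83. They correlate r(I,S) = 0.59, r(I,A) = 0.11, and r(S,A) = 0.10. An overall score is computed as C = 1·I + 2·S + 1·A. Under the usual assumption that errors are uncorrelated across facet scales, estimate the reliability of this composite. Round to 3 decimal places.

0.786

Var(C) = 1 + 2² + 1 + 2·[2·0.59 + 0.11 + 2·0.10] = 6 + 2.98 = 8.98.
Under uncorrelated errors the observed covariances equal the true-score covariances, so only the own-variance terms attenuate.
True-score variance = [0.81 + 2²·0.61 + 0.83] + 2.98 = 4.08 + 2.98 = 7.06.
Reliability = 7.06 / 8.98 = 0.786.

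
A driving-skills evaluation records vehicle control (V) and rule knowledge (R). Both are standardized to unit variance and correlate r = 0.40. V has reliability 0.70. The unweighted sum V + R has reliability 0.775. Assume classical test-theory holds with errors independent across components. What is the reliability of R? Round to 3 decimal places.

Var(V+R) = 2 + 2·0.40 = 2.800.
True-score variance = ρ_V + ρ_R + 2·0.40, so 0.775 = (0.70 + ρ_R + 0.80) / 2.800.
ρ_R = 0.775·2.800 − 0.70 − 0.80 = 0.670.

0.670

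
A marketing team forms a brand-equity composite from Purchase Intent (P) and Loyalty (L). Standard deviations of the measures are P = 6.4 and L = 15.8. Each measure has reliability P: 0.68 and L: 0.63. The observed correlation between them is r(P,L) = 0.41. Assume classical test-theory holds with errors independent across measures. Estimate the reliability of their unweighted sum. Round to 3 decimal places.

Var(P+L) = 6.4² + 15.8² + 2·[6.4·15.8·0.41] = 290.6 + 82.9184 = 373.518.
Because errors are independent across components, Cov(Tᵢ,Tⱼ) = Cov(Xᵢ,Xⱼ); the off-diagonal part of the true-score variance is the same as above.
True-score variance = [6.4²·0.68 + 15.8²·0.63] + 82.9184 = 185.126 + 82.9184 = 268.044.
Reliability = 268.044 / 373.518 = 0.718.

0.718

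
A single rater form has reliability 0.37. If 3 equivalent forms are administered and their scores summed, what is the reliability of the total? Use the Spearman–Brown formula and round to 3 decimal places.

ρ_k = kρ / (1 + (k−1)ρ) = 3·0.37 / (1 + 2·0.37) = 1.110 / 1.740 = 0.638.

0.638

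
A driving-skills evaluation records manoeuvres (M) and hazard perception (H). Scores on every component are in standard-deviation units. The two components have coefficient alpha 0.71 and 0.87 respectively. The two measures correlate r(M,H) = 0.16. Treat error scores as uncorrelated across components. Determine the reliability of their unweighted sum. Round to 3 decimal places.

Var(M+H) = 2 + 2·[0.16] = 2 + 0.32 = 2.32.
With uncorrelated errors the cross-covariances are all true-score covariance, so they carry over unchanged; only the diagonal terms shrink to ρᵢσᵢ².
True-score variance = [0.71 + 0.87] + 0.32 = 1.58 + 0.32 = 1.9.
Reliability = 1.9 / 2.32 = 0.819.

0.819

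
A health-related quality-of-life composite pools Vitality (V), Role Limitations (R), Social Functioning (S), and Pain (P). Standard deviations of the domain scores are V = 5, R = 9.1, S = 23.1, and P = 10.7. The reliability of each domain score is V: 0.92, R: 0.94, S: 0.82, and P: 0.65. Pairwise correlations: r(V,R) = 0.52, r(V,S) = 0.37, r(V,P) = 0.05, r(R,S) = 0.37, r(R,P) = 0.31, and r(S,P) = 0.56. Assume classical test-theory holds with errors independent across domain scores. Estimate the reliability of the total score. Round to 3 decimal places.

0.897

Var(V+R+S+P) = 5² + 9.1² + 23.1² + 10.7² + 2·[5·9.1·0.52 + 5·23.1·0.37 + 5·10.7·0.05 + 9.1·23.1·0.37 + 9.1·10.7·0.31 + 23.1·10.7·0.56] = 755.91 + 630.895 = 1386.81.
Because errors are independent across components, Cov(Tᵢ,Tⱼ) = Cov(Xᵢ,Xⱼ); the off-diagonal part of the true-score variance is the same as above.
True-score variance = [5²·0.92 + 9.1²·0.94 + 23.1²·0.82 + 10.7²·0.65] + 630.895 = 612.82 + 630.895 = 1243.72.
Reliability = 1243.72 / 1386.81 = 0.897.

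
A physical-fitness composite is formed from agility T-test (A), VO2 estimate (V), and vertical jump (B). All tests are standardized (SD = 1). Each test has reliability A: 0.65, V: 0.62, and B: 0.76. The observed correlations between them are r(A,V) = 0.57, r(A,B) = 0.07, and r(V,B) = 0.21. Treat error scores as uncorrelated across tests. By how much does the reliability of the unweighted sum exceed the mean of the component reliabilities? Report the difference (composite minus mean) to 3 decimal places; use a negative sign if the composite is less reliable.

0.117

Var(sum) = 3 + 1.7 = 4.7; true-score variance = 2.03 + 1.7 = 3.73; composite reliability = 0.7936.
Mean component reliability = 0.6767.
Difference = 0.7936 − 0.6767 = 0.117.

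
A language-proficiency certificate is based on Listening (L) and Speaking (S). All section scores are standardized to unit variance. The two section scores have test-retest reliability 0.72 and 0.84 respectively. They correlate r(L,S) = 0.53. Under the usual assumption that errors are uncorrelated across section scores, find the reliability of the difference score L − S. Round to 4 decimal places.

0.5319

Var(L−S) = 1 + 1 − 2·0.53 = 2 − 1.06 = 0.94.
Under uncorrelated errors the observed covariances equal the true-score covariances, so only the own-variance terms attenuate.
True-score variance = [0.72 + 0.84] − 1.06 = 1.56 − 1.06 = 0.5.
Reliability = 0.5 / 0.94 = 0.5319.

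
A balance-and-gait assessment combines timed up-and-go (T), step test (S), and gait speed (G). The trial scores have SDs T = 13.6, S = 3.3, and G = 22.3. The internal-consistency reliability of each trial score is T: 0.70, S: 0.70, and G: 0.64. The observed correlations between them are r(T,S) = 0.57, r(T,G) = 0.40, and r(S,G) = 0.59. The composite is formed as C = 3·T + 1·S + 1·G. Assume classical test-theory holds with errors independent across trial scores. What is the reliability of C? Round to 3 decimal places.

Var(C) = 3²·13.6² + 3.3² + 22.3² + 2·[3·13.6·3.3·0.57 + 3·13.6·22.3·0.40 + 3.3·22.3·0.59] = 2172.82 + 968.198 = 3141.02.
Because errors are independent across components, Cov(Tᵢ,Tⱼ) = Cov(Xᵢ,Xⱼ); the off-diagonal part of the true-score variance is the same as above.
True-score variance = [3²·13.6²·0.70 + 3.3²·0.70 + 22.3²·0.64] + 968.198 = 1491.14 + 968.198 = 2459.33.
Reliability = 2459.33 / 3141.02 = 0.783.

0.783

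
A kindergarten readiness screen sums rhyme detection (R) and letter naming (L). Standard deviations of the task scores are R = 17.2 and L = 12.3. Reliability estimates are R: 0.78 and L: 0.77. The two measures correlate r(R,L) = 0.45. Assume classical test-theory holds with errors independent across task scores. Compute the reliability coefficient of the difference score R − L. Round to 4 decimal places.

0.6109

Var(R−L) = 17.2² + 12.3² − 2·17.2·12.3·0.45 = 447.13 − 190.404 = 256.726.
Because errors are independent across components, Cov(Tᵢ,Tⱼ) = Cov(Xᵢ,Xⱼ); the off-diagonal part of the true-score variance is the same as above.
True-score variance = [17.2²·0.78 + 12.3²·0.77] − 190.404 = 347.249 − 190.404 = 156.845.
Reliability = 156.845 / 256.726 = 0.6109.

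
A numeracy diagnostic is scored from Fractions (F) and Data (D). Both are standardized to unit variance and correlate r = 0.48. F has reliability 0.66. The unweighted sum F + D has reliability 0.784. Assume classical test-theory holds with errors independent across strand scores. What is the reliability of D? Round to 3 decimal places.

0.701

Var(F+D) = 2 + 2·0.48 = 2.960.
True-score variance = ρ_F + ρ_D + 2·0.48, so 0.784 = (0.66 + ρ_D + 0.96) / 2.960.
ρ_D = 0.784·2.960 − 0.66 − 0.96 = 0.701.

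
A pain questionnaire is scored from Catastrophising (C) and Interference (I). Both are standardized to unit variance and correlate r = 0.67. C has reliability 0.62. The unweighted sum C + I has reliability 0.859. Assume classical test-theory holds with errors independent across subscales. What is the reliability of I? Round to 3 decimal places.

Var(C+I) = 2 + 2·0.67 = 3.340.
True-score variance = ρ_C + ρ_I + 2·0.67, so 0.859 = (0.62 + ρ_I + 1.34) / 3.340.
ρ_I = 0.859·3.340 − 0.62 − 1.34 = 0.909.

0.909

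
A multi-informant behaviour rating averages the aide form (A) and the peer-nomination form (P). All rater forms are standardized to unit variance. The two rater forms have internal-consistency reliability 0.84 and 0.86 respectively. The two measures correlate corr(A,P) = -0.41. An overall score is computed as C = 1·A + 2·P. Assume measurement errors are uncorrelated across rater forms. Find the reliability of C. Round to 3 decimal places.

Var(C) = 1 + 2² + 2·[2·(-0.41)] = 5 − 1.64 = 3.36.
Because errors are independent across components, Cov(Tᵢ,Tⱼ) = Cov(Xᵢ,Xⱼ); the off-diagonal part of the true-score variance is the same as above.
True-score variance = [0.84 + 2²·0.86] − 1.64 = 4.28 − 1.64 = 2.64.
Reliability = 2.64 / 3.36 = 0.786.

0.786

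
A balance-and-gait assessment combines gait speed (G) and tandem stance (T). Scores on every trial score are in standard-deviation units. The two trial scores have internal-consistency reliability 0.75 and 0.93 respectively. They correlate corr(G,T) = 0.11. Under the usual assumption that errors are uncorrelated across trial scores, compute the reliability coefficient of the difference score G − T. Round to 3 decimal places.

Var(G−T) = 1 + 1 − 2·0.11 = 2 − 0.22 = 1.78.
Because errors are independent across components, Cov(Tᵢ,Tⱼ) = Cov(Xᵢ,Xⱼ); the off-diagonal part of the true-score variance is the same as above.
True-score variance = [0.75 + 0.93] − 0.22 = 1.68 − 0.22 = 1.46.
Reliability = 1.46 / 1.78 = 0.820.

0.820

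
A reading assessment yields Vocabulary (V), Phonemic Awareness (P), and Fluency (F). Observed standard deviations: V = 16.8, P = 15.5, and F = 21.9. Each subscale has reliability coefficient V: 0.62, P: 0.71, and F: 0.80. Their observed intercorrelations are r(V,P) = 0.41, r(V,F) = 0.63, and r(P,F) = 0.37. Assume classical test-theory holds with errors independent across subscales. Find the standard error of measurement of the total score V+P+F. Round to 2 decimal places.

Var(total) = 1002.1 + 928.3 = 1930.4.
True-score variance = 729.254 + 928.3 = 1657.55, so reliability = 0.8587.
Error variance = 1930.4 − 1657.55 = 272.846; SEM = √272.846 = 16.52.

16.52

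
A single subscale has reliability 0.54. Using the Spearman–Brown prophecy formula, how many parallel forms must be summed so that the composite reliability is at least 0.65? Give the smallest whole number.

2

k ≥ ρ*(1−ρ₁)/(ρ₁(1−ρ*)) = 0.65·0.46 / (0.54·0.35) = 1.582.
Smallest integer k = 2.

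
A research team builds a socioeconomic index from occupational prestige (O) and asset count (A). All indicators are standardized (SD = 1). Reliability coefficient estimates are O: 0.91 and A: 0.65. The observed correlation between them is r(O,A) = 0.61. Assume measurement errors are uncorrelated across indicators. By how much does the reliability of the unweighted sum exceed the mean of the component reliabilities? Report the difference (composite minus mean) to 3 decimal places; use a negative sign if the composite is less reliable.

0.083

Var(sum) = 2 + 1.22 = 3.22; true-score variance = 1.56 + 1.22 = 2.78; composite reliability = 0.8634.
Mean component reliability = 0.7800.
Difference = 0.8634 − 0.7800 = 0.083.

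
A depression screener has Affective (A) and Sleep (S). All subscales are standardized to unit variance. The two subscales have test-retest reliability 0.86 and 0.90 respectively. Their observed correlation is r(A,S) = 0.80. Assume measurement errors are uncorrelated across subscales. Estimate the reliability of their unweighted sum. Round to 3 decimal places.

0.933

Var(A+S) = 2 + 2·[0.80] = 2 + 1.6 = 3.6.
With uncorrelated errors the cross-covariances are all true-score covariance, so they carry over unchanged; only the diagonal terms shrink to ρᵢσᵢ².
True-score variance = [0.86 + 0.90] + 1.6 = 1.76 + 1.6 = 3.36.
Reliability = 3.36 / 3.6 = 0.933.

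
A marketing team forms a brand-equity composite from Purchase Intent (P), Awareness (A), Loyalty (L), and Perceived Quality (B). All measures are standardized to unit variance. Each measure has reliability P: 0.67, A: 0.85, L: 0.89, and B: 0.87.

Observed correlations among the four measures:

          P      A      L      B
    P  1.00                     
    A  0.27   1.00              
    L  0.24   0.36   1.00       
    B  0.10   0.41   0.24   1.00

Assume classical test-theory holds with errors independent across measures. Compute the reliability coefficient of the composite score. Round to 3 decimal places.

Var(P+A+L+B) = 4 + 2·[0.27 + 0.24 + 0.10 + 0.36 + 0.41 + 0.24] = 4 + 3.24 = 7.24.
Under uncorrelated errors the observed covariances equal the true-score covariances, so only the own-variance terms attenuate.
True-score variance = [0.67 + 0.85 + 0.89 + 0.87] + 3.24 = 3.28 + 3.24 = 6.52.
Reliability = 6.52 / 7.24 = 0.901.

0.901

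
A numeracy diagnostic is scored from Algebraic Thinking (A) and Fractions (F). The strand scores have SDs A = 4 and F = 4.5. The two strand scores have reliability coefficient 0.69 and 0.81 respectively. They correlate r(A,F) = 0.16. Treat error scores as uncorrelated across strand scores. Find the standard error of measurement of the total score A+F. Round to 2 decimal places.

Var(total) = 36.25 + 5.76 = 42.01.
True-score variance = 27.4425 + 5.76 = 33.2025, so reliability = 0.7903.
Error variance = 42.01 − 33.2025 = 8.8075; SEM = √8.8075 = 2.97.

2.97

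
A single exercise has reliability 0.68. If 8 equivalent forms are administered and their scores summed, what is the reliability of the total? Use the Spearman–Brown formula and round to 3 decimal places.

ρ_k = kρ / (1 + (k−1)ρ) = 8·0.68 / (1 + 7·0.68) = 5.440 / 5.760 = 0.944.

0.944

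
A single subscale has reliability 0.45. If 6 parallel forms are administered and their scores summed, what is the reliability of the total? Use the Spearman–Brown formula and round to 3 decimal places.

0.831

ρ_k = kρ / (1 + (k−1)ρ) = 6·0.45 / (1 + 5·0.45) = 2.700 / 3.250 = 0.831.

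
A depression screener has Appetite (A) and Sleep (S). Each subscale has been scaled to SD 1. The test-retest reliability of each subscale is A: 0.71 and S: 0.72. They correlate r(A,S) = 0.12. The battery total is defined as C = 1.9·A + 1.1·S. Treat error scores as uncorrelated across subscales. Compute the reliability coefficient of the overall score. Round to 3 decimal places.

Var(C) = 1.9² + 1.1² + 2·[2.09·0.12] = 4.82 + 0.5016 = 5.3216.
Under uncorrelated errors the observed covariances equal the true-score covariances, so only the own-variance terms attenuate.
True-score variance = [1.9²·0.71 + 1.1²·0.72] + 0.5016 = 3.4343 + 0.5016 = 3.9359.
Reliability = 3.9359 / 5.3216 = 0.740.

0.740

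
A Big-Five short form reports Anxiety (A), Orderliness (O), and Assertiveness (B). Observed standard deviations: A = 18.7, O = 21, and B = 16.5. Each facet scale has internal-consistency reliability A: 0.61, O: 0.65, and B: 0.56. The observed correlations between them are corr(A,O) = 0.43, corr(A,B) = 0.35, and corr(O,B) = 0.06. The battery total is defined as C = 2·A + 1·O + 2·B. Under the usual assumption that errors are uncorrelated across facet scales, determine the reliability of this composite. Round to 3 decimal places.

0.741

Var(C) = 2²·18.7² + 21² + 2²·16.5² + 2·[2·18.7·21·0.43 + 4·18.7·16.5·0.35 + 2·21·16.5·0.06] = 2928.76 + 1622.54 = 4551.3.
With uncorrelated errors the cross-covariances are all true-score covariance, so they carry over unchanged; only the diagonal terms shrink to ρᵢσᵢ².
True-score variance = [2²·18.7²·0.61 + 21²·0.65 + 2²·16.5²·0.56] + 1622.54 = 1749.73 + 1622.54 = 3372.28.
Reliability = 3372.28 / 4551.3 = 0.741.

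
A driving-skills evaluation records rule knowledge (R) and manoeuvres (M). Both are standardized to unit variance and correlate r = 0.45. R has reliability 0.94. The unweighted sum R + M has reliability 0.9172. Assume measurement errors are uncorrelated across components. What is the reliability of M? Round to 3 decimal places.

0.820

Var(R+M) = 2 + 2·0.45 = 2.900.
True-score variance = ρ_R + ρ_M + 2·0.45, so 0.9172 = (0.94 + ρ_M + 0.90) / 2.900.
ρ_M = 0.9172·2.900 − 0.94 − 0.90 = 0.820.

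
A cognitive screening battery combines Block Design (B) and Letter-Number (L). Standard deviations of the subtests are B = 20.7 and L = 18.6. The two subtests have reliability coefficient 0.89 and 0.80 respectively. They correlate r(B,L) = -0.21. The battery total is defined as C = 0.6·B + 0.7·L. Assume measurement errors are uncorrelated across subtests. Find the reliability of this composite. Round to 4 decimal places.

Var(C) = 0.6²·20.7² + 0.7²·18.6² + 2·[0.42·20.7·18.6·(-0.21)] = 323.777 − 67.9175 = 255.859.
Because errors are independent across components, Cov(Tᵢ,Tⱼ) = Cov(Xᵢ,Xⱼ); the off-diagonal part of the true-score variance is the same as above.
True-score variance = [0.6²·20.7²·0.89 + 0.7²·18.6²·0.80] − 67.9175 = 272.905 − 67.9175 = 204.987.
Reliability = 204.987 / 255.859 = 0.8012.

0.8012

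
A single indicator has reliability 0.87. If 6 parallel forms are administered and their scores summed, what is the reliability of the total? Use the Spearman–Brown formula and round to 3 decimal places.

0.976

ρ_k = kρ / (1 + (k−1)ρ) = 6·0.87 / (1 + 5·0.87) = 5.220 / 5.350 = 0.976.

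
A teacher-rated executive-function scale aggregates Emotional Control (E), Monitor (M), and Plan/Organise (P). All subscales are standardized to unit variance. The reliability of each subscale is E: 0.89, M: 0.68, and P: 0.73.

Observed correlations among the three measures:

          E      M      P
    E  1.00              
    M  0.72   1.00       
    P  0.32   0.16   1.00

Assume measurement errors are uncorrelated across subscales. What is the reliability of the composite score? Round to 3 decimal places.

Var(E+M+P) = 3 + 2·[0.72 + 0.32 + 0.16] = 3 + 2.4 = 5.4.
Because errors are independent across components, Cov(Tᵢ,Tⱼ) = Cov(Xᵢ,Xⱼ); the off-diagonal part of the true-score variance is the same as above.
True-score variance = [0.89 + 0.68 + 0.73] + 2.4 = 2.3 + 2.4 = 4.7.
Reliability = 4.7 / 5.4 = 0.870.

0.870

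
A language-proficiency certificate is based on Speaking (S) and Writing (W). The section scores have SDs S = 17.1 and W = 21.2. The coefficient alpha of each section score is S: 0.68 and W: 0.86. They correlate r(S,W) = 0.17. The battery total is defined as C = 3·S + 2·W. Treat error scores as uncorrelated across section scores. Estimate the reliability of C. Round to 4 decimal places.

Var(C) = 3²·17.1² + 2²·21.2² + 2·[6·17.1·21.2·0.17] = 4429.45 + 739.541 = 5168.99.
Under uncorrelated errors the observed covariances equal the true-score covariances, so only the own-variance terms attenuate.
True-score variance = [3²·17.1²·0.68 + 2²·21.2²·0.86] + 739.541 = 3335.62 + 739.541 = 4075.16.
Reliability = 4075.16 / 5168.99 = 0.7884.

0.7884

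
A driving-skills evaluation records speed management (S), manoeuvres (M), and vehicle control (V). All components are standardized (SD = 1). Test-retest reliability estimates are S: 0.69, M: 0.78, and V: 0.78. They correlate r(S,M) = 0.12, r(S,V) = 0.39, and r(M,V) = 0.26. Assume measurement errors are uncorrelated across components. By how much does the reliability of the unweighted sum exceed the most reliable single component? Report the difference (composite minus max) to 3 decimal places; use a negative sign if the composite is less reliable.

Var(sum) = 3 + 1.54 = 4.54; true-score variance = 2.25 + 1.54 = 3.79; composite reliability = 0.8348.
Max component reliability = 0.7800.
Difference = 0.8348 − 0.7800 = 0.055.

0.055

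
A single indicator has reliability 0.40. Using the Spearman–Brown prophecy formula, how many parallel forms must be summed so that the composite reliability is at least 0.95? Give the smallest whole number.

k ≥ ρ*(1−ρ₁)/(ρ₁(1−ρ*)) = 0.95·0.60 / (0.40·0.05) = 28.500.
Smallest integer k = 29.

29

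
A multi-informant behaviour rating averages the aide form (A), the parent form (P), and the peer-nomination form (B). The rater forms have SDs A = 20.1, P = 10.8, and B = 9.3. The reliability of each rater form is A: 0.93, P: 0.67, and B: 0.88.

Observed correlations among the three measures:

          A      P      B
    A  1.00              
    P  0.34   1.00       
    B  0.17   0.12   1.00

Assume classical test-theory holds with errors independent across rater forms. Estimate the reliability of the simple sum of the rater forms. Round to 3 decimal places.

0.908

Var(A+P+B) = 20.1² + 10.8² + 9.3² + 2·[20.1·10.8·0.34 + 20.1·9.3·0.17 + 10.8·9.3·0.12] = 607.14 + 235.276 = 842.416.
Under uncorrelated errors the observed covariances equal the true-score covariances, so only the own-variance terms attenuate.
True-score variance = [20.1²·0.93 + 10.8²·0.67 + 9.3²·0.88] + 235.276 = 529.989 + 235.276 = 765.266.
Reliability = 765.266 / 842.416 = 0.908.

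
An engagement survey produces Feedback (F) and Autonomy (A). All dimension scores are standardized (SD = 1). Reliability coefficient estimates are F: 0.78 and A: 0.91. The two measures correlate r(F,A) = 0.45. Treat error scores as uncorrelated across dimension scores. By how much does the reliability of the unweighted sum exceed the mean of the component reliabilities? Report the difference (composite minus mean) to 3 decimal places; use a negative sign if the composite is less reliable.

Var(sum) = 2 + 0.9 = 2.9; true-score variance = 1.69 + 0.9 = 2.59; composite reliability = 0.8931.
Mean component reliability = 0.8450.
Difference = 0.8931 − 0.8450 = 0.048.

0.048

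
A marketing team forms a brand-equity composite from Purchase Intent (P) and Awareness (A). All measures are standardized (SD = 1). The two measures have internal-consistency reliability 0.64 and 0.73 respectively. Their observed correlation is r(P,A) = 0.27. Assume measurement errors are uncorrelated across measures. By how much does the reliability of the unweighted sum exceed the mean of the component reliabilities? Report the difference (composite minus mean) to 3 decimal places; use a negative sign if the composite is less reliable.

0.067

Var(sum) = 2 + 0.54 = 2.54; true-score variance = 1.37 + 0.54 = 1.91; composite reliability = 0.7520.
Mean component reliability = 0.6850.
Difference = 0.7520 − 0.6850 = 0.067.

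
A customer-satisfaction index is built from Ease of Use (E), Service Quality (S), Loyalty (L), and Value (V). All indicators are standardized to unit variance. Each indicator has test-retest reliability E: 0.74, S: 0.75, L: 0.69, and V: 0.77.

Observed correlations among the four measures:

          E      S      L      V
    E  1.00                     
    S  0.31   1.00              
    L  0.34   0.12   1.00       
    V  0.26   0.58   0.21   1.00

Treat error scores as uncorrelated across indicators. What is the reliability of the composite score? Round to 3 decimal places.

Var(E+S+L+V) = 4 + 2·[0.31 + 0.34 + 0.26 + 0.12 + 0.58 + 0.21] = 4 + 3.64 = 7.64.
Because errors are independent across components, Cov(Tᵢ,Tⱼ) = Cov(Xᵢ,Xⱼ); the off-diagonal part of the true-score variance is the same as above.
True-score variance = [0.74 + 0.75 + 0.69 + 0.77] + 3.64 = 2.95 + 3.64 = 6.59.
Reliability = 6.59 / 7.64 = 0.863.

0.863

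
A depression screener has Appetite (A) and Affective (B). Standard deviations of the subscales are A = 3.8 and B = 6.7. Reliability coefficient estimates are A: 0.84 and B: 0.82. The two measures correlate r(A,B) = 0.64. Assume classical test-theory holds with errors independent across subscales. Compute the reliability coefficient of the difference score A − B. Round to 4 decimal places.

0.6114

Var(A−B) = 3.8² + 6.7² − 2·3.8·6.7·0.64 = 59.33 − 32.5888 = 26.7412.
With uncorrelated errors the cross-covariances are all true-score covariance, so they carry over unchanged; only the diagonal terms shrink to ρᵢσᵢ².
True-score variance = [3.8²·0.84 + 6.7²·0.82] − 32.5888 = 48.9394 − 32.5888 = 16.3506.
Reliability = 16.3506 / 26.7412 = 0.6114.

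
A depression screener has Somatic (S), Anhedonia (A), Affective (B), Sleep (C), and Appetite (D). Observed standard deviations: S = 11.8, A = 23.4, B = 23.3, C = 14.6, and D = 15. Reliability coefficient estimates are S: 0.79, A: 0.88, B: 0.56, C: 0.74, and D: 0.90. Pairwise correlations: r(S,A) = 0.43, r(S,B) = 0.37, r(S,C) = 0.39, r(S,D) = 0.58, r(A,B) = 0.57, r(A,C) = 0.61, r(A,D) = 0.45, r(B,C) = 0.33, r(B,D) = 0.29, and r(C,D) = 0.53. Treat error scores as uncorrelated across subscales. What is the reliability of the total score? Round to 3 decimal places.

0.908

Var(S+A+B+C+D) = 11.8² + 23.4² + 23.3² + 14.6² + 15² + 2·[11.8·23.4·0.43 + 11.8·23.3·0.37 + 11.8·14.6·0.39 + 11.8·15·0.58 + 23.4·23.3·0.57 + 23.4·14.6·0.61 + 23.4·15·0.45 + 23.3·14.6·0.33 + 23.3·15·0.29 + 14.6·15·0.53] = 1667.85 + 2794.24 = 4462.09.
Because errors are independent across components, Cov(Tᵢ,Tⱼ) = Cov(Xᵢ,Xⱼ); the off-diagonal part of the true-score variance is the same as above.
True-score variance = [11.8²·0.79 + 23.4²·0.88 + 23.3²·0.56 + 14.6²·0.74 + 15²·0.90] + 2794.24 = 1256.11 + 2794.24 = 4050.35.
Reliability = 4050.35 / 4462.09 = 0.908.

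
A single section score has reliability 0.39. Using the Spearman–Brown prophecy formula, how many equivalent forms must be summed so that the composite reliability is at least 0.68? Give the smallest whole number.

k ≥ ρ*(1−ρ₁)/(ρ₁(1−ρ*)) = 0.68·0.61 / (0.39·0.32) = 3.324.
Smallest integer k = 4.

4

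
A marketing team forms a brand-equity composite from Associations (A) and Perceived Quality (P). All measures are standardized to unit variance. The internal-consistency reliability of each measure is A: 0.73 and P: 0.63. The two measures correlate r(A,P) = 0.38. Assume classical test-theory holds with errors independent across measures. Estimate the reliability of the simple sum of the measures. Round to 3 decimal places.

Var(A+P) = 2 + 2·[0.38] = 2 + 0.76 = 2.76.
Under uncorrelated errors the observed covariances equal the true-score covariances, so only the own-variance terms attenuate.
True-score variance = [0.73 + 0.63] + 0.76 = 1.36 + 0.76 = 2.12.
Reliability = 2.12 / 2.76 = 0.768.

0.768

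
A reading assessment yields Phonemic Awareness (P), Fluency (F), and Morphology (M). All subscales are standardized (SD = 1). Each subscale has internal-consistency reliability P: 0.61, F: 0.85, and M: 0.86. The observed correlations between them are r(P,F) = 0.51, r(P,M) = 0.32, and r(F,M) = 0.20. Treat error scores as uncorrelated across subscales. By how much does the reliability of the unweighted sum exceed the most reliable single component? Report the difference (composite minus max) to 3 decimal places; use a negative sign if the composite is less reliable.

Var(sum) = 3 + 2.06 = 5.06; true-score variance = 2.32 + 2.06 = 4.38; composite reliability = 0.8656.
Max component reliability = 0.8600.
Difference = 0.8656 − 0.8600 = 0.006.

0.006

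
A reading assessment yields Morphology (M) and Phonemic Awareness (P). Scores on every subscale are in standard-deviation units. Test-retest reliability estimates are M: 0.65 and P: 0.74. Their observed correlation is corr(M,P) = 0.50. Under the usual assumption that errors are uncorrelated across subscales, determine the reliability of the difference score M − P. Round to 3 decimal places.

0.390

Var(M−P) = 1 + 1 − 2·0.50 = 2 − 1 = 1.
Under uncorrelated errors the observed covariances equal the true-score covariances, so only the own-variance terms attenuate.
True-score variance = [0.65 + 0.74] − 1 = 1.39 − 1 = 0.39.
Reliability = 0.39 / 1 = 0.390.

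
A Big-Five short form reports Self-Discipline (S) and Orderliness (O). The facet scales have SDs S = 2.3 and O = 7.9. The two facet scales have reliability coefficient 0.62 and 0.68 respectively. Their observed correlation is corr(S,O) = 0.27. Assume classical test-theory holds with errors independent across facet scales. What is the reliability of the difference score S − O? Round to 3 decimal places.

0.620

Var(S−O) = 2.3² + 7.9² − 2·2.3·7.9·0.27 = 67.7 − 9.8118 = 57.8882.
Under uncorrelated errors the observed covariances equal the true-score covariances, so only the own-variance terms attenuate.
True-score variance = [2.3²·0.62 + 7.9²·0.68] − 9.8118 = 45.7186 − 9.8118 = 35.9068.
Reliability = 35.9068 / 57.8882 = 0.620.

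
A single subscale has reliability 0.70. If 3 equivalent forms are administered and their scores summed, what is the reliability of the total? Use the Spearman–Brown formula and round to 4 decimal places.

ρ_k = kρ / (1 + (k−1)ρ) = 3·0.70 / (1 + 2·0.70) = 2.100 / 2.400 = 0.8750.

0.8750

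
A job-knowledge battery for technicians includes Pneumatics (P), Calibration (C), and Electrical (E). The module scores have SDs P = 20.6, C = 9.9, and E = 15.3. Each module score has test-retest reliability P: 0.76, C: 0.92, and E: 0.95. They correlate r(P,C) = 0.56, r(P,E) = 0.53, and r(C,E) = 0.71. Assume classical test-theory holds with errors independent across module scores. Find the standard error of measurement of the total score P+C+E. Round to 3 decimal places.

Var(total) = 756.46 + 777.591 = 1534.05.
True-score variance = 635.068 + 777.591 = 1412.66, so reliability = 0.9209.
Error variance = 1534.05 − 1412.66 = 121.392; SEM = √121.392 = 11.018.

11.018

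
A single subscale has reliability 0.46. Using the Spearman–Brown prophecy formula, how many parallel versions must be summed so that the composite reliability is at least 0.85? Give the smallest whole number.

7

k ≥ ρ*(1−ρ₁)/(ρ₁(1−ρ*)) = 0.85·0.54 / (0.46·0.15) = 6.652.
Smallest integer k = 7.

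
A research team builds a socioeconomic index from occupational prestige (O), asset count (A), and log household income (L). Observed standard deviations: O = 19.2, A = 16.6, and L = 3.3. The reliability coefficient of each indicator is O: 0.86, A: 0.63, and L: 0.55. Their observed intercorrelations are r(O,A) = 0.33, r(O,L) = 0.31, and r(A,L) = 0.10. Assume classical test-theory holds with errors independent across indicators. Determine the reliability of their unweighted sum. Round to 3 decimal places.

Var(O+A+L) = 19.2² + 16.6² + 3.3² + 2·[19.2·16.6·0.33 + 19.2·3.3·0.31 + 16.6·3.3·0.10] = 655.09 + 260.594 = 915.684.
With uncorrelated errors the cross-covariances are all true-score covariance, so they carry over unchanged; only the diagonal terms shrink to ρᵢσᵢ².
True-score variance = [19.2²·0.86 + 16.6²·0.63 + 3.3²·0.55] + 260.594 = 496.623 + 260.594 = 757.217.
Reliability = 757.217 / 915.684 = 0.827.

0.827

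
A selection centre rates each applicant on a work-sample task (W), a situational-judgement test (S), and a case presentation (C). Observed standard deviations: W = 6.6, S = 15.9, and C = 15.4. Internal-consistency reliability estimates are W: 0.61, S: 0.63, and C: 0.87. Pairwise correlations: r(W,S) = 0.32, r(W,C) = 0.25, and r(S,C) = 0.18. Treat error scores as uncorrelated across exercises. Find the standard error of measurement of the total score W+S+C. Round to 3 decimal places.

11.889

Var(total) = 533.53 + 206.131 = 739.661.
True-score variance = 392.171 + 206.131 = 598.302, so reliability = 0.8089.
Error variance = 739.661 − 598.302 = 141.359; SEM = √141.359 = 11.889.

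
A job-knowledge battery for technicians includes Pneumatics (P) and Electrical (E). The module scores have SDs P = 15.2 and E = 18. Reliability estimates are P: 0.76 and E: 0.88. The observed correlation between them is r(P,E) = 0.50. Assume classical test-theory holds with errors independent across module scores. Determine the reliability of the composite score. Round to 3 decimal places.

Var(P+E) = 15.2² + 18² + 2·[15.2·18·0.50] = 555.04 + 273.6 = 828.64.
Under uncorrelated errors the observed covariances equal the true-score covariances, so only the own-variance terms attenuate.
True-score variance = [15.2²·0.76 + 18²·0.88] + 273.6 = 460.71 + 273.6 = 734.31.
Reliability = 734.31 / 828.64 = 0.886.

0.886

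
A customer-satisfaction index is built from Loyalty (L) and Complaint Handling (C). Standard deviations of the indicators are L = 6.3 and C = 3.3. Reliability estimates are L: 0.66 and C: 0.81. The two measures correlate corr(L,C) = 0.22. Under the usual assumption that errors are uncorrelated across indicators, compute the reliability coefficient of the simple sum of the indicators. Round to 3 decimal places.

Var(L+C) = 6.3² + 3.3² + 2·[6.3·3.3·0.22] = 50.58 + 9.1476 = 59.7276.
Because errors are independent across components, Cov(Tᵢ,Tⱼ) = Cov(Xᵢ,Xⱼ); the off-diagonal part of the true-score variance is the same as above.
True-score variance = [6.3²·0.66 + 3.3²·0.81] + 9.1476 = 35.0163 + 9.1476 = 44.1639.
Reliability = 44.1639 / 59.7276 = 0.739.

0.739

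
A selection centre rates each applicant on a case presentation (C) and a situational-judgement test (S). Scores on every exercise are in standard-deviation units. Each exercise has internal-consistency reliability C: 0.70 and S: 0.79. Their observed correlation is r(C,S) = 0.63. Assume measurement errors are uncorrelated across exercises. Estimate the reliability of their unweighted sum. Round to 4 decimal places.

Var(C+S) = 2 + 2·[0.63] = 2 + 1.26 = 3.26.
Under uncorrelated errors the observed covariances equal the true-score covariances, so only the own-variance terms attenuate.
True-score variance = [0.70 + 0.79] + 1.26 = 1.49 + 1.26 = 2.75.
Reliability = 2.75 / 3.26 = 0.8436.

0.8436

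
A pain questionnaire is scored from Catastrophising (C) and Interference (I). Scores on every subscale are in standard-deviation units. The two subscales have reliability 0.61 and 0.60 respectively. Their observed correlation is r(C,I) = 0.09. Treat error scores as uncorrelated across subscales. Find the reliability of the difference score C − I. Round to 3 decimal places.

Var(C−I) = 1 + 1 − 2·0.09 = 2 − 0.18 = 1.82.
With uncorrelated errors the cross-covariances are all true-score covariance, so they carry over unchanged; only the diagonal terms shrink to ρᵢσᵢ².
True-score variance = [0.61 + 0.60] − 0.18 = 1.21 − 0.18 = 1.03.
Reliability = 1.03 / 1.82 = 0.566.

0.566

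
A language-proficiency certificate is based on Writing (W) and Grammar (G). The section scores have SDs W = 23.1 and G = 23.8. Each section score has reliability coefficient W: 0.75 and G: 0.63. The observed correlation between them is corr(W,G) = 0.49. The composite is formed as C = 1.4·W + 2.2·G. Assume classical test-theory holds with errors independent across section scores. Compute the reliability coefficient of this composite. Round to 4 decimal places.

Var(C) = 1.4²·23.1² + 2.2²·23.8² + 2·[3.08·23.1·23.8·0.49] = 3787.45 + 1659.46 = 5446.9.
With uncorrelated errors the cross-covariances are all true-score covariance, so they carry over unchanged; only the diagonal terms shrink to ρᵢσᵢ².
True-score variance = [1.4²·23.1²·0.75 + 2.2²·23.8²·0.63] + 1659.46 = 2511.6 + 1659.46 = 4171.05.
Reliability = 4171.05 / 5446.9 = 0.7658.

0.7658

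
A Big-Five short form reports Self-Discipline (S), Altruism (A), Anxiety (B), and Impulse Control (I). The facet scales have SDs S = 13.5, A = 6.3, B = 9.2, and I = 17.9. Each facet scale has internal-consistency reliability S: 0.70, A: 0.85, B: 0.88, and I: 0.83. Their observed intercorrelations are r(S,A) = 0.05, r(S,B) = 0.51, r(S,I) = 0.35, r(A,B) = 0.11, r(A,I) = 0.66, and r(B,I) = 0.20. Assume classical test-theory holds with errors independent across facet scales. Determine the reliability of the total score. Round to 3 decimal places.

0.892

Var(S+A+B+I) = 13.5² + 6.3² + 9.2² + 17.9² + 2·[13.5·6.3·0.05 + 13.5·9.2·0.51 + 13.5·17.9·0.35 + 6.3·9.2·0.11 + 6.3·17.9·0.66 + 9.2·17.9·0.20] = 626.99 + 531.824 = 1158.81.
With uncorrelated errors the cross-covariances are all true-score covariance, so they carry over unchanged; only the diagonal terms shrink to ρᵢσᵢ².
True-score variance = [13.5²·0.70 + 6.3²·0.85 + 9.2²·0.88 + 17.9²·0.83] + 531.824 = 501.735 + 531.824 = 1033.56.
Reliability = 1033.56 / 1158.81 = 0.892.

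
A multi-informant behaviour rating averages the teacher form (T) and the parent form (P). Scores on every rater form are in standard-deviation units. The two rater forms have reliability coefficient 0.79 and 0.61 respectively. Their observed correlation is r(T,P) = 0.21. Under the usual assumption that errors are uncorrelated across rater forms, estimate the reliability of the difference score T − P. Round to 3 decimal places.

Var(T−P) = 1 + 1 − 2·0.21 = 2 − 0.42 = 1.58.
With uncorrelated errors the cross-covariances are all true-score covariance, so they carry over unchanged; only the diagonal terms shrink to ρᵢσᵢ².
True-score variance = [0.79 + 0.61] − 0.42 = 1.4 − 0.42 = 0.98.
Reliability = 0.98 / 1.58 = 0.620.

0.620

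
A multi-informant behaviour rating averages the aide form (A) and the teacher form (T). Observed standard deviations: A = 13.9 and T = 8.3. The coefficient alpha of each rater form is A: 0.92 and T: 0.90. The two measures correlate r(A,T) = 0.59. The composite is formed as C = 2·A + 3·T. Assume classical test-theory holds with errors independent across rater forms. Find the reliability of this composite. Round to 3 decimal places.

Var(C) = 2²·13.9² + 3²·8.3² + 2·[6·13.9·8.3·0.59] = 1392.85 + 816.82 = 2209.67.
With uncorrelated errors the cross-covariances are all true-score covariance, so they carry over unchanged; only the diagonal terms shrink to ρᵢσᵢ².
True-score variance = [2²·13.9²·0.92 + 3²·8.3²·0.90] + 816.82 = 1269.02 + 816.82 = 2085.84.
Reliability = 2085.84 / 2209.67 = 0.944.

0.944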